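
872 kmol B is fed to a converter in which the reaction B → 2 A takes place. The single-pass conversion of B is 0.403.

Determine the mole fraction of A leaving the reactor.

0.574

B reacted = 0.403 × 872 = 351.4 kmol; ν_B = −1, so ξ = 351.4/1 = 351.4 kmol.
Outlet amounts (n = n₀ + ν ξ):
  B: 872 − 1(351.4) = 520.6
  A: 0 + 2(351.4) = 702.8
Total out = 1223 kmol; y_A = 702.8 / 1223 = 0.5745.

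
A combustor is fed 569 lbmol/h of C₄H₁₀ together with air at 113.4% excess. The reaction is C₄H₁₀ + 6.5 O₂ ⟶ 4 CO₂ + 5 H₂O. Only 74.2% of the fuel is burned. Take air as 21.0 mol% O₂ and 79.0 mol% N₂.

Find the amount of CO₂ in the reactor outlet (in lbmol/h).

1690 lbmol/h

Stoichiometric O₂ = 6.5 × 569 = 3698 lbmol/h; O₂ fed = 3698 × 2.134 = 7893 lbmol/h.
N₂ fed = 7893 × 79/21 = 29690 lbmol/h.
Fuel reacted = 0.742 × 569 → ξ = 422.2 lbmol/h.
Outlet (n = n₀ + ν ξ):
  C₄H₁₀: 569 − 1(422.2) = 146.8
  O₂: 7893 − 6.5(422.2) = 5148
  N₂: 29690 (inert)
  CO₂: 0 + 4(422.2) = 1689
  H₂O: 0 + 5(422.2) = 2111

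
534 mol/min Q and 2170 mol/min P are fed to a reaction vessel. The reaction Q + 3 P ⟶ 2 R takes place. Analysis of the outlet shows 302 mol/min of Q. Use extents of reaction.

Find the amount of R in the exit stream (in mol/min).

For Q: n = n₀ − 1ξ → 302 = 534 − 1ξ, giving ξ = 232 mol/min.
Outlet amounts (n = n₀ + ν ξ):
  Q: 534 − 1(232) = 302
  P: 2170 − 3(232) = 1474
  R: 0 + 2(232) = 464

464 mol/min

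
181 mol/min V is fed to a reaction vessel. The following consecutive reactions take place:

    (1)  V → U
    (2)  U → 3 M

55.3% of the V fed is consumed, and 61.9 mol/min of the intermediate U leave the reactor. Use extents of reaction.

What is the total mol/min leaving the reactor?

257 mol/min

Conversion of V: V consumed = 1ξ₁ = 0.553 × 181 → ξ₁ = 100.1 mol/min.
U balance: n_U = 0 + 1ξ₁ − 1ξ₂ = 61.9 → ξ₂ = (1·100.1 − 61.9)/1 = 38.19 mol/min.
Outlet amounts (n = n₀ + Σ ν·ξ):
  V: 181 − 1(100.1) = 80.91
  U: 0 + 1(100.1) − 1(38.19) = 61.9
  M: 0 + 3(38.19) = 114.6
Total out = 80.91 + 61.9 + 114.6 = 257.4 mol/min.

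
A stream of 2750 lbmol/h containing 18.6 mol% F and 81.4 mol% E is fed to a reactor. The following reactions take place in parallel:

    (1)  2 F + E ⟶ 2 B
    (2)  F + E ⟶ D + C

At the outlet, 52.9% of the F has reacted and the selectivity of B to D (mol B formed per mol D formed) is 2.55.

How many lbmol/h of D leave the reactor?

76.2 lbmol/h

Conversion of F: F consumed = 0.529 × 511.5 = 270.6 lbmol/h = 2ξ₁ + 1ξ₂.
Selectivity: 2ξ₁ / (1ξ₂) = 2.55 → ξ₁ = 1.275 ξ₂.
Substitute: (2·1.275 + 1) ξ₂ = 270.6 → ξ₂ = 76.22 lbmol/h, ξ₁ = 97.18 lbmol/h.
Outlet amounts (n = n₀ + Σ ν·ξ):
  F: 511.5 − 2(97.18) − 1(76.22) = 240.9
  E: 2239 − 1(97.18) − 1(76.22) = 2065
  B: 0 + 2(97.18) = 194.4
  D: 0 + 1(76.22) = 76.22
  C: 0 + 1(76.22) = 76.22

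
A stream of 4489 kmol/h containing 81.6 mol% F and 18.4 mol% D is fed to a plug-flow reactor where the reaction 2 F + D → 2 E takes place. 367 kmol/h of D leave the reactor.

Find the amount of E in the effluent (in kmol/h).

For D: n = n₀ − 1ξ → 367 = 826 − 1ξ, giving ξ = 459 kmol/h.
Outlet amounts (n = n₀ + ν ξ):
  F: 3663 − 2(459) = 2745
  D: 826 − 1(459) = 367
  E: 0 + 2(459) = 918

918 kmol/h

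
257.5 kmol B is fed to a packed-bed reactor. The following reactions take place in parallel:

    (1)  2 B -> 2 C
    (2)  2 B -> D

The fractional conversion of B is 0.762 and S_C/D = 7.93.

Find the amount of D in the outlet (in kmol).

Conversion of B: B consumed = 0.762 × 257.5 = 196.2 kmol = 2ξ₁ + 2ξ₂.
Selectivity: 2ξ₁ / (1ξ₂) = 7.93 → ξ₁ = 3.965 ξ₂.
Substitute: (2·3.965 + 2) ξ₂ = 196.2 → ξ₂ = 19.76 kmol, ξ₁ = 78.35 kmol.
Outlet amounts (n = n₀ + Σ ν·ξ):
  B: 257.5 − 2(78.35) − 2(19.76) = 61.29
  C: 0 + 2(78.35) = 156.7
  D: 0 + 1(19.76) = 19.76

19.8 kmol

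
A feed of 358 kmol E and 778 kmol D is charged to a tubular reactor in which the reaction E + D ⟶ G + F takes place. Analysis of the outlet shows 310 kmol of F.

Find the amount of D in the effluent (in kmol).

For F: n = n₀ + 1ξ → 310 = 0 + 1ξ, giving ξ = 310 kmol.
Outlet amounts (n = n₀ + ν ξ):
  E: 358 − 1(310) = 48
  D: 778 − 1(310) = 468
  G: 0 + 1(310) = 310
  F: 0 + 1(310) = 310

468 kmol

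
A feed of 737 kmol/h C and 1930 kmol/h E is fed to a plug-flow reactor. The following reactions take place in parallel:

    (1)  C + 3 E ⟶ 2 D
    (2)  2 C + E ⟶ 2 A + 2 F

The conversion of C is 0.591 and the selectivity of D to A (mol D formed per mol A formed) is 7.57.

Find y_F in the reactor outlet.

0.045

Conversion of C: C consumed = 0.591 × 737 = 435.6 kmol/h = 1ξ₁ + 2ξ₂.
Selectivity: 2ξ₁ / (2ξ₂) = 7.57 → ξ₁ = 7.57 ξ₂.
Substitute: (1·7.57 + 2) ξ₂ = 435.6 → ξ₂ = 45.51 kmol/h, ξ₁ = 344.5 kmol/h.
Outlet amounts (n = n₀ + Σ ν·ξ):
  C: 737 − 1(344.5) − 2(45.51) = 301.4
  E: 1930 − 3(344.5) − 1(45.51) = 850.9
  D: 0 + 2(344.5) = 689.1
  A: 0 + 2(45.51) = 91.03
  F: 0 + 2(45.51) = 91.03
Total out = 2023 kmol/h; y_F = 91.03 / 2023 = 0.04499.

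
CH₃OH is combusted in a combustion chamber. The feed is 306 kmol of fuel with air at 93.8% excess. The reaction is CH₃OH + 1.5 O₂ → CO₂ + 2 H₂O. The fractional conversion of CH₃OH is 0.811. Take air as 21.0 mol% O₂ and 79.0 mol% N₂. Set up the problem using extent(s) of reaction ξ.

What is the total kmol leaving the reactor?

4670 kmol

Stoichiometric O₂ = 1.5 × 306 = 459 kmol; O₂ fed = 459 × 1.938 = 889.5 kmol.
N₂ fed = 889.5 × 79/21 = 3346 kmol.
Fuel reacted = 0.811 × 306 → ξ = 248.2 kmol.
Outlet (n = n₀ + ν ξ):
  CH₃OH: 306 − 1(248.2) = 57.83
  O₂: 889.5 − 1.5(248.2) = 517.3
  N₂: 3346 (inert)
  CO₂: 0 + 1(248.2) = 248.2
  H₂O: 0 + 2(248.2) = 496.3
Total out = 57.83 + 517.3 + 3346 + 248.2 + 496.3 = 4666 kmol.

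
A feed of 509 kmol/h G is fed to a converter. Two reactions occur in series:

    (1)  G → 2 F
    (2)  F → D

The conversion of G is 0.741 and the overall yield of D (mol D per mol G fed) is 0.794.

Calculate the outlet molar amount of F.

Conversion of G: G consumed = 1ξ₁ = 0.741 × 509 → ξ₁ = 377.2 kmol/h.
Yield of D: 1ξ₂ / 509 = 0.794 → ξ₂ = 404.1 kmol/h.
Outlet amounts (n = n₀ + Σ ν·ξ):
  G: 509 − 1(377.2) = 131.8
  F: 0 + 2(377.2) − 1(404.1) = 350.2
  D: 0 + 1(404.1) = 404.1

350 kmol/h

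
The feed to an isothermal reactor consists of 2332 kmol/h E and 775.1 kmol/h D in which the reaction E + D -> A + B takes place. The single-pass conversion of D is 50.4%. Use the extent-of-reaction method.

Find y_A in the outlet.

D reacted = 0.504 × 775.1 = 390.7 kmol/h; ν_D = −1, so ξ = 390.7/1 = 390.7 kmol/h.
Outlet amounts (n = n₀ + ν ξ):
  E: 2332 − 1(390.7) = 1941
  D: 775.1 − 1(390.7) = 384.4
  A: 0 + 1(390.7) = 390.7
  B: 0 + 1(390.7) = 390.7
Total out = 3107 kmol/h; y_A = 390.7 / 3107 = 0.1257.

0.126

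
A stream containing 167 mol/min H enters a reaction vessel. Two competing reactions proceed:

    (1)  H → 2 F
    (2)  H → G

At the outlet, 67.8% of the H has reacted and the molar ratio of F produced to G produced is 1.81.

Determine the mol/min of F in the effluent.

Conversion of H: H consumed = 0.678 × 167 = 113.2 mol/min = 1ξ₁ + 1ξ₂.
Selectivity: 2ξ₁ / (1ξ₂) = 1.81 → ξ₁ = 0.905 ξ₂.
Substitute: (1·0.905 + 1) ξ₂ = 113.2 → ξ₂ = 59.44 mol/min, ξ₁ = 53.79 mol/min.
Outlet amounts (n = n₀ + Σ ν·ξ):
  H: 167 − 1(53.79) − 1(59.44) = 53.77
  F: 0 + 2(53.79) = 107.6
  G: 0 + 1(59.44) = 59.44

108 mol/min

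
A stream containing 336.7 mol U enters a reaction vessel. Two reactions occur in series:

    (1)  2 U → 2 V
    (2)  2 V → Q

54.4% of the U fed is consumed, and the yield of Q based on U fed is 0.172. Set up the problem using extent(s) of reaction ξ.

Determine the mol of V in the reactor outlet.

Conversion of U: U consumed = 2ξ₁ = 0.544 × 336.7 → ξ₁ = 91.58 mol.
Yield of Q: 1ξ₂ / 336.7 = 0.172 → ξ₂ = 57.91 mol.
Outlet amounts (n = n₀ + Σ ν·ξ):
  U: 336.7 − 2(91.58) = 153.5
  V: 0 + 2(91.58) − 2(57.91) = 67.34
  Q: 0 + 1(57.91) = 57.91

67.3 mol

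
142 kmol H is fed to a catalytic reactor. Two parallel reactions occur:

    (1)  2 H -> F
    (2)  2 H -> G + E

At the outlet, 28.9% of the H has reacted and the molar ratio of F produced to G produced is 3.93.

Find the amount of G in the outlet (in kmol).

Conversion of H: H consumed = 0.289 × 142 = 41.04 kmol = 2ξ₁ + 2ξ₂.
Selectivity: 1ξ₁ / (1ξ₂) = 3.93 → ξ₁ = 3.93 ξ₂.
Substitute: (2·3.93 + 2) ξ₂ = 41.04 → ξ₂ = 4.162 kmol, ξ₁ = 16.36 kmol.
Outlet amounts (n = n₀ + Σ ν·ξ):
  H: 142 − 2(16.36) − 2(4.162) = 101
  F: 0 + 1(16.36) = 16.36
  G: 0 + 1(4.162) = 4.162
  E: 0 + 1(4.162) = 4.162

4.16 kmol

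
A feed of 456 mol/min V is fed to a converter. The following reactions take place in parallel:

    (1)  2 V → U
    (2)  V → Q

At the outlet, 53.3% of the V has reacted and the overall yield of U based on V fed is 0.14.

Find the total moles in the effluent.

392 mol/min

Yield of U: 1ξ₁ / 456 = 0.14 → ξ₁ = 63.84 mol/min.
Conversion of V: 2ξ₁ + 1ξ₂ = 0.533 × 456 = 243 → ξ₂ = 115.4 mol/min.
Outlet amounts (n = n₀ + Σ ν·ξ):
  V: 456 − 2(63.84) − 1(115.4) = 213
  U: 0 + 1(63.84) = 63.84
  Q: 0 + 1(115.4) = 115.4
Total out = 213 + 63.84 + 115.4 = 392.2 mol/min.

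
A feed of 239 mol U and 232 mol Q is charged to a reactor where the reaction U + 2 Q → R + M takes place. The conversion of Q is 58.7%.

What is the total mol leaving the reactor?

Q reacted = 0.587 × 232 = 136.2 mol; ν_Q = −2, so ξ = 136.2/2 = 68.09 mol.
Outlet amounts (n = n₀ + ν ξ):
  U: 239 − 1(68.09) = 170.9
  Q: 232 − 2(68.09) = 95.82
  R: 0 + 1(68.09) = 68.09
  M: 0 + 1(68.09) = 68.09
Total out = 170.9 + 95.82 + 68.09 + 68.09 = 402.9 mol.

403 mol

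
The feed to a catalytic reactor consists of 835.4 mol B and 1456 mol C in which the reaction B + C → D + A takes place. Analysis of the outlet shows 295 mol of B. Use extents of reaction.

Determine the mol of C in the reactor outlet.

916 mol

For B: n = n₀ − 1ξ → 295 = 835.4 − 1ξ, giving ξ = 540.4 mol.
Outlet amounts (n = n₀ + ν ξ):
  B: 835.4 − 1(540.4) = 295
  C: 1456 − 1(540.4) = 915.6
  D: 0 + 1(540.4) = 540.4
  A: 0 + 1(540.4) = 540.4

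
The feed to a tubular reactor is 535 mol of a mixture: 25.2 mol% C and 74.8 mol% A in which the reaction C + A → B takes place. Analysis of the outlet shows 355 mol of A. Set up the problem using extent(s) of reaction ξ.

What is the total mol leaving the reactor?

For A: n = n₀ − 1ξ → 355 = 400.2 − 1ξ, giving ξ = 45.18 mol.
Outlet amounts (n = n₀ + ν ξ):
  C: 134.8 − 1(45.18) = 89.64
  A: 400.2 − 1(45.18) = 355
  B: 0 + 1(45.18) = 45.18
Total out = 89.64 + 355 + 45.18 = 489.8 mol.

490 mol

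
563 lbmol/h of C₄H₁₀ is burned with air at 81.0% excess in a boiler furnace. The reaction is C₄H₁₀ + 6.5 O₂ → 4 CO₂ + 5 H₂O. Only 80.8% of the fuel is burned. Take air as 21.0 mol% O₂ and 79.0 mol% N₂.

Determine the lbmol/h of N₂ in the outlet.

Stoichiometric O₂ = 6.5 × 563 = 3660 lbmol/h; O₂ fed = 3660 × 1.810 = 6624 lbmol/h.
N₂ fed = 6624 × 79/21 = 24920 lbmol/h.
Fuel reacted = 0.808 × 563 → ξ = 454.9 lbmol/h.
Outlet (n = n₀ + ν ξ):
  C₄H₁₀: 563 − 1(454.9) = 108.1
  O₂: 6624 − 6.5(454.9) = 3667
  N₂: 24920 (inert)
  CO₂: 0 + 4(454.9) = 1820
  H₂O: 0 + 5(454.9) = 2275

24900 lbmol/h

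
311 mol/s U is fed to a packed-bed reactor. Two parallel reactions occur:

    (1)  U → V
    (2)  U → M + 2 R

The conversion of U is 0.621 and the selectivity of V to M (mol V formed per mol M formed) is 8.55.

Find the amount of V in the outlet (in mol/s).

173 mol/s

Conversion of U: U consumed = 0.621 × 311 = 193.1 mol/s = 1ξ₁ + 1ξ₂.
Selectivity: 1ξ₁ / (1ξ₂) = 8.55 → ξ₁ = 8.55 ξ₂.
Substitute: (1·8.55 + 1) ξ₂ = 193.1 → ξ₂ = 20.22 mol/s, ξ₁ = 172.9 mol/s.
Outlet amounts (n = n₀ + Σ ν·ξ):
  U: 311 − 1(172.9) − 1(20.22) = 117.9
  V: 0 + 1(172.9) = 172.9
  M: 0 + 1(20.22) = 20.22
  R: 0 + 2(20.22) = 40.45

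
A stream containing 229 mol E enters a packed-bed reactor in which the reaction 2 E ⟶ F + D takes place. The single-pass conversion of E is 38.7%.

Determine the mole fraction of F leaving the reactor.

0.194

E reacted = 0.387 × 229 = 88.62 mol; ν_E = −2, so ξ = 88.62/2 = 44.31 mol.
Outlet amounts (n = n₀ + ν ξ):
  E: 229 − 2(44.31) = 140.4
  F: 0 + 1(44.31) = 44.31
  D: 0 + 1(44.31) = 44.31
Total out = 229 mol; y_F = 44.31 / 229 = 0.1935.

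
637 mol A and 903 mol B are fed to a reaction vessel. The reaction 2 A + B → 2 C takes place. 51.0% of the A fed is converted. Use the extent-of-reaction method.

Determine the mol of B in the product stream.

A reacted = 0.51 × 637 = 324.9 mol; ν_A = −2, so ξ = 324.9/2 = 162.4 mol.
Outlet amounts (n = n₀ + ν ξ):
  A: 637 − 2(162.4) = 312.1
  B: 903 − 1(162.4) = 740.6
  C: 0 + 2(162.4) = 324.9

741 mol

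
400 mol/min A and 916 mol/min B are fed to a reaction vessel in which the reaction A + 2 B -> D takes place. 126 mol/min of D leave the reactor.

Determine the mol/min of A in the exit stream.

274 mol/min

For D: n = n₀ + 1ξ → 126 = 0 + 1ξ, giving ξ = 126 mol/min.
Outlet amounts (n = n₀ + ν ξ):
  A: 400 − 1(126) = 274
  B: 916 − 2(126) = 664
  D: 0 + 1(126) = 126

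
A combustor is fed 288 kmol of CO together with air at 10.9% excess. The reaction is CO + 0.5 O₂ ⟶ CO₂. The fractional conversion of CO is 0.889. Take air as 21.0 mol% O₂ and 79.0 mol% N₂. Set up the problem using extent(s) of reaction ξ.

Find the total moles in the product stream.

Stoichiometric O₂ = 0.5 × 288 = 144 kmol; O₂ fed = 144 × 1.109 = 159.7 kmol.
N₂ fed = 159.7 × 79/21 = 600.8 kmol.
Fuel reacted = 0.889 × 288 → ξ = 256 kmol.
Outlet (n = n₀ + ν ξ):
  CO: 288 − 1(256) = 31.97
  O₂: 159.7 − 0.5(256) = 31.68
  N₂: 600.8 (inert)
  CO₂: 0 + 1(256) = 256
Total out = 31.97 + 31.68 + 600.8 + 256 = 920.4 kmol.

920 kmol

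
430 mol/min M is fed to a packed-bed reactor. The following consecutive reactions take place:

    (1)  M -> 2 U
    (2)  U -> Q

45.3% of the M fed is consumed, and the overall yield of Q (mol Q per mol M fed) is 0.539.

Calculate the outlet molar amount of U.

Conversion of M: M consumed = 1ξ₁ = 0.453 × 430 → ξ₁ = 194.8 mol/min.
Yield of Q: 1ξ₂ / 430 = 0.539 → ξ₂ = 231.8 mol/min.
Outlet amounts (n = n₀ + Σ ν·ξ):
  M: 430 − 1(194.8) = 235.2
  U: 0 + 2(194.8) − 1(231.8) = 157.8
  Q: 0 + 1(231.8) = 231.8

158 mol/min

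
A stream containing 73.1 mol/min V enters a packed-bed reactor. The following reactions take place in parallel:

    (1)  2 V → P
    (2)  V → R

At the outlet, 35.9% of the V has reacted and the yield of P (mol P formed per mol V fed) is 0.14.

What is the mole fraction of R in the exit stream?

0.0919

Yield of P: 1ξ₁ / 73.1 = 0.14 → ξ₁ = 10.23 mol/min.
Conversion of V: 2ξ₁ + 1ξ₂ = 0.359 × 73.1 = 26.24 → ξ₂ = 5.775 mol/min.
Outlet amounts (n = n₀ + Σ ν·ξ):
  V: 73.1 − 2(10.23) − 1(5.775) = 46.86
  P: 0 + 1(10.23) = 10.23
  R: 0 + 1(5.775) = 5.775
Total out = 62.87 mol/min; y_R = 5.775 / 62.87 = 0.09186.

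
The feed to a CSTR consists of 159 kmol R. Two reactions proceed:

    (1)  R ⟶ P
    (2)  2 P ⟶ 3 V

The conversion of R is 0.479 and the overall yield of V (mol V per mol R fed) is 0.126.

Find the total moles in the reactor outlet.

Conversion of R: R consumed = 1ξ₁ = 0.479 × 159 → ξ₁ = 76.16 kmol.
Yield of V: 3ξ₂ / 159 = 0.126 → ξ₂ = 6.678 kmol.
Outlet amounts (n = n₀ + Σ ν·ξ):
  R: 159 − 1(76.16) = 82.84
  P: 0 + 1(76.16) − 2(6.678) = 62.8
  V: 0 + 3(6.678) = 20.03
Total out = 82.84 + 62.8 + 20.03 = 165.7 kmol.

166 kmol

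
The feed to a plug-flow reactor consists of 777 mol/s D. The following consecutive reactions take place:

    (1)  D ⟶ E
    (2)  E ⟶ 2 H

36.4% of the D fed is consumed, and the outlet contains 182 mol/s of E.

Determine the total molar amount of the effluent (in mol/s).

878 mol/s

Conversion of D: D consumed = 1ξ₁ = 0.364 × 777 → ξ₁ = 282.8 mol/s.
E balance: n_E = 0 + 1ξ₁ − 1ξ₂ = 182 → ξ₂ = (1·282.8 − 182)/1 = 100.8 mol/s.
Outlet amounts (n = n₀ + Σ ν·ξ):
  D: 777 − 1(282.8) = 494.2
  E: 0 + 1(282.8) − 1(100.8) = 182
  H: 0 + 2(100.8) = 201.7
Total out = 494.2 + 182 + 201.7 = 877.8 mol/s.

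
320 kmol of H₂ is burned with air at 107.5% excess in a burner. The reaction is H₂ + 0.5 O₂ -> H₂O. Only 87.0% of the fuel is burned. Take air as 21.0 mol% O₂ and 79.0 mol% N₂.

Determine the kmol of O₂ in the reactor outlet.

193 kmol

Stoichiometric O₂ = 0.5 × 320 = 160 kmol; O₂ fed = 160 × 2.075 = 332 kmol.
N₂ fed = 332 × 79/21 = 1249 kmol.
Fuel reacted = 0.87 × 320 → ξ = 278.4 kmol.
Outlet (n = n₀ + ν ξ):
  H₂: 320 − 1(278.4) = 41.6
  O₂: 332 − 0.5(278.4) = 192.8
  N₂: 1249 (inert)
  H₂O: 0 + 1(278.4) = 278.4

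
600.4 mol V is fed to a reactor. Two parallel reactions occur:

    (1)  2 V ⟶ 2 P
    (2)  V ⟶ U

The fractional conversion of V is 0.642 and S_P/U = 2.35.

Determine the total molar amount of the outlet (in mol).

600 mol

Conversion of V: V consumed = 0.642 × 600.4 = 385.5 mol = 2ξ₁ + 1ξ₂.
Selectivity: 2ξ₁ / (1ξ₂) = 2.35 → ξ₁ = 1.175 ξ₂.
Substitute: (2·1.175 + 1) ξ₂ = 385.5 → ξ₂ = 115.1 mol, ξ₁ = 135.2 mol.
Outlet amounts (n = n₀ + Σ ν·ξ):
  V: 600.4 − 2(135.2) − 1(115.1) = 214.9
  P: 0 + 2(135.2) = 270.4
  U: 0 + 1(115.1) = 115.1
Total out = 214.9 + 270.4 + 115.1 = 600.4 mol.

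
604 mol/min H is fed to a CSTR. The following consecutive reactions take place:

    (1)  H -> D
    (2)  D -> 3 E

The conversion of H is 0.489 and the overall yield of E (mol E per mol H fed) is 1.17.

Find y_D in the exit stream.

0.0556

Conversion of H: H consumed = 1ξ₁ = 0.489 × 604 → ξ₁ = 295.4 mol/min.
Yield of E: 3ξ₂ / 604 = 1.17 → ξ₂ = 235.6 mol/min.
Outlet amounts (n = n₀ + Σ ν·ξ):
  H: 604 − 1(295.4) = 308.6
  D: 0 + 1(295.4) − 1(235.6) = 59.8
  E: 0 + 3(235.6) = 706.7
Total out = 1075 mol/min; y_D = 59.8 / 1075 = 0.05562.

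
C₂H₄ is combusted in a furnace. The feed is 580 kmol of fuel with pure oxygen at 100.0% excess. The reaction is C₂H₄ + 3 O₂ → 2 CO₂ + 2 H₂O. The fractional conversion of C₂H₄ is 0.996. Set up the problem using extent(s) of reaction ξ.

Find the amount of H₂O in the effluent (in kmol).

1160 kmol

Stoichiometric O₂ = 3 × 580 = 1740 kmol; O₂ fed = 1740 × 2.000 = 3480 kmol.
Fuel reacted = 0.996 × 580 → ξ = 577.7 kmol.
Outlet (n = n₀ + ν ξ):
  C₂H₄: 580 − 1(577.7) = 2.32
  O₂: 3480 − 3(577.7) = 1747
  CO₂: 0 + 2(577.7) = 1155
  H₂O: 0 + 2(577.7) = 1155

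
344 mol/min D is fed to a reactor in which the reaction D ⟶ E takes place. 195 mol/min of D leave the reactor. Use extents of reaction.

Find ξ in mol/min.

For D: n = n₀ − 1ξ → 195 = 344 − 1ξ, giving ξ = 149 mol/min.
Outlet amounts (n = n₀ + ν ξ):
  D: 344 − 1(149) = 195
  E: 0 + 1(149) = 149

ξ = 149 mol/min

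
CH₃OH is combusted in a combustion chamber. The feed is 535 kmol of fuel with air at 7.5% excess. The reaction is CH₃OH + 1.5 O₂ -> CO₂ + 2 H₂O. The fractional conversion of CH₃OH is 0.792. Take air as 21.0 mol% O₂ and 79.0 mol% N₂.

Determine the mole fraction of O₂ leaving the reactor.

Stoichiometric O₂ = 1.5 × 535 = 802.5 kmol; O₂ fed = 802.5 × 1.075 = 862.7 kmol.
N₂ fed = 862.7 × 79/21 = 3245 kmol.
Fuel reacted = 0.792 × 535 → ξ = 423.7 kmol.
Outlet (n = n₀ + ν ξ):
  CH₃OH: 535 − 1(423.7) = 111.3
  O₂: 862.7 − 1.5(423.7) = 227.1
  N₂: 3245 (inert)
  CO₂: 0 + 1(423.7) = 423.7
  H₂O: 0 + 2(423.7) = 847.4
Total out = 4855 kmol; y_O₂ = 227.1 / 4855 = 0.04678.

0.0468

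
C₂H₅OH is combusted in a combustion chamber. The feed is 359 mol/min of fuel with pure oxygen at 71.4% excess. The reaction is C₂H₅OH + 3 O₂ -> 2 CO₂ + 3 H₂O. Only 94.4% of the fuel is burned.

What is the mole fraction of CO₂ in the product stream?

0.266

Stoichiometric O₂ = 3 × 359 = 1077 mol/min; O₂ fed = 1077 × 1.714 = 1846 mol/min.
Fuel reacted = 0.944 × 359 → ξ = 338.9 mol/min.
Outlet (n = n₀ + ν ξ):
  C₂H₅OH: 359 − 1(338.9) = 20.1
  O₂: 1846 − 3(338.9) = 829.3
  CO₂: 0 + 2(338.9) = 677.8
  H₂O: 0 + 3(338.9) = 1017
Total out = 2544 mol/min; y_CO₂ = 677.8 / 2544 = 0.2664.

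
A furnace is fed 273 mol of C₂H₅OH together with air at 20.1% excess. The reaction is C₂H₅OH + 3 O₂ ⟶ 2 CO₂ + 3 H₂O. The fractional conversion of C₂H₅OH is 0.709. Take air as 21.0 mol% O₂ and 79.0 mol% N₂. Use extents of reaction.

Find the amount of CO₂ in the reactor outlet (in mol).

387 mol

Stoichiometric O₂ = 3 × 273 = 819 mol; O₂ fed = 819 × 1.201 = 983.6 mol.
N₂ fed = 983.6 × 79/21 = 3700 mol.
Fuel reacted = 0.709 × 273 → ξ = 193.6 mol.
Outlet (n = n₀ + ν ξ):
  C₂H₅OH: 273 − 1(193.6) = 79.44
  O₂: 983.6 − 3(193.6) = 402.9
  N₂: 3700 (inert)
  CO₂: 0 + 2(193.6) = 387.1
  H₂O: 0 + 3(193.6) = 580.7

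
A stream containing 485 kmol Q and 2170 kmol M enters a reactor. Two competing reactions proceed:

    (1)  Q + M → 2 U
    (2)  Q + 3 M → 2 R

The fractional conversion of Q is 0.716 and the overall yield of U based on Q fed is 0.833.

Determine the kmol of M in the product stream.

1530 kmol

Yield of U: 2ξ₁ / 485 = 0.833 → ξ₁ = 202 kmol.
Conversion of Q: 1ξ₁ + 1ξ₂ = 0.716 × 485 = 347.3 → ξ₂ = 145.3 kmol.
Outlet amounts (n = n₀ + Σ ν·ξ):
  Q: 485 − 1(202) − 1(145.3) = 137.7
  M: 2170 − 1(202) − 3(145.3) = 1532
  U: 0 + 2(202) = 404
  R: 0 + 2(145.3) = 290.5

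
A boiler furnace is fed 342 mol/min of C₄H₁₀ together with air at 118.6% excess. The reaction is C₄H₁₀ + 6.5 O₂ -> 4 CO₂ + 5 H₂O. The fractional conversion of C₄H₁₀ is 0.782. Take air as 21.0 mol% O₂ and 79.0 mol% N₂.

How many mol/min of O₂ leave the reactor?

Stoichiometric O₂ = 6.5 × 342 = 2223 mol/min; O₂ fed = 2223 × 2.186 = 4859 mol/min.
N₂ fed = 4859 × 79/21 = 18280 mol/min.
Fuel reacted = 0.782 × 342 → ξ = 267.4 mol/min.
Outlet (n = n₀ + ν ξ):
  C₄H₁₀: 342 − 1(267.4) = 74.56
  O₂: 4859 − 6.5(267.4) = 3121
  N₂: 18280 (inert)
  CO₂: 0 + 4(267.4) = 1070
  H₂O: 0 + 5(267.4) = 1337

3120 mol/min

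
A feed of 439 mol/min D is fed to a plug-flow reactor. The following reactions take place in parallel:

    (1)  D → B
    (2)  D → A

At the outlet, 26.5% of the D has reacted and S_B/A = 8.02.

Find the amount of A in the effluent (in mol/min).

Conversion of D: D consumed = 0.265 × 439 = 116.3 mol/min = 1ξ₁ + 1ξ₂.
Selectivity: 1ξ₁ / (1ξ₂) = 8.02 → ξ₁ = 8.02 ξ₂.
Substitute: (1·8.02 + 1) ξ₂ = 116.3 → ξ₂ = 12.9 mol/min, ξ₁ = 103.4 mol/min.
Outlet amounts (n = n₀ + Σ ν·ξ):
  D: 439 − 1(103.4) − 1(12.9) = 322.7
  B: 0 + 1(103.4) = 103.4
  A: 0 + 1(12.9) = 12.9

12.9 mol/min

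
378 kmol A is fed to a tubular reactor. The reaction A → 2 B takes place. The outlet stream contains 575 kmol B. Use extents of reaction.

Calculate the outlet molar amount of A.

For B: n = n₀ + 2ξ → 575 = 0 + 2ξ, giving ξ = 287.5 kmol.
Outlet amounts (n = n₀ + ν ξ):
  A: 378 − 1(287.5) = 90.5
  B: 0 + 2(287.5) = 575

90.5 kmol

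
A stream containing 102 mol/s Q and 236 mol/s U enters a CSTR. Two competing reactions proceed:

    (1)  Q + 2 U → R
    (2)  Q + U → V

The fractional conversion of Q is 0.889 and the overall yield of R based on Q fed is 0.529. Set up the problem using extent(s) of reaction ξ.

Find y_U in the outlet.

Yield of R: 1ξ₁ / 102 = 0.529 → ξ₁ = 53.96 mol/s.
Conversion of Q: 1ξ₁ + 1ξ₂ = 0.889 × 102 = 90.68 → ξ₂ = 36.72 mol/s.
Outlet amounts (n = n₀ + Σ ν·ξ):
  Q: 102 − 1(53.96) − 1(36.72) = 11.32
  U: 236 − 2(53.96) − 1(36.72) = 91.36
  R: 0 + 1(53.96) = 53.96
  V: 0 + 1(36.72) = 36.72
Total out = 193.4 mol/s; y_U = 91.36 / 193.4 = 0.4725.

0.472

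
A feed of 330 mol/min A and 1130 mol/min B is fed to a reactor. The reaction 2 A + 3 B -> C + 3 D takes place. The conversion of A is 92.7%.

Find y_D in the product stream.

A reacted = 0.927 × 330 = 305.9 mol/min; ν_A = −2, so ξ = 305.9/2 = 153 mol/min.
Outlet amounts (n = n₀ + ν ξ):
  A: 330 − 2(153) = 24.09
  B: 1130 − 3(153) = 671.1
  C: 0 + 1(153) = 153
  D: 0 + 3(153) = 458.9
Total out = 1307 mol/min; y_D = 458.9 / 1307 = 0.3511.

0.351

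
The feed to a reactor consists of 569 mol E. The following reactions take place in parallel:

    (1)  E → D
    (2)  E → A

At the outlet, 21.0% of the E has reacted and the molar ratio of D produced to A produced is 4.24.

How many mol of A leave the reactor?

22.8 mol

Conversion of E: E consumed = 0.21 × 569 = 119.5 mol = 1ξ₁ + 1ξ₂.
Selectivity: 1ξ₁ / (1ξ₂) = 4.24 → ξ₁ = 4.24 ξ₂.
Substitute: (1·4.24 + 1) ξ₂ = 119.5 → ξ₂ = 22.8 mol, ξ₁ = 96.69 mol.
Outlet amounts (n = n₀ + Σ ν·ξ):
  E: 569 − 1(96.69) − 1(22.8) = 449.5
  D: 0 + 1(96.69) = 96.69
  A: 0 + 1(22.8) = 22.8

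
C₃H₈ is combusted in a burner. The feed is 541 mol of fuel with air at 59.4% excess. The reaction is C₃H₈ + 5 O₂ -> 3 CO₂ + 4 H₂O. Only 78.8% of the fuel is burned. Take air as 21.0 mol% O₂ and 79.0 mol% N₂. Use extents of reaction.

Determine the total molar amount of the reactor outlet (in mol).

21500 mol

Stoichiometric O₂ = 5 × 541 = 2705 mol; O₂ fed = 2705 × 1.594 = 4312 mol.
N₂ fed = 4312 × 79/21 = 16220 mol.
Fuel reacted = 0.788 × 541 → ξ = 426.3 mol.
Outlet (n = n₀ + ν ξ):
  C₃H₈: 541 − 1(426.3) = 114.7
  O₂: 4312 − 5(426.3) = 2180
  N₂: 16220 (inert)
  CO₂: 0 + 3(426.3) = 1279
  H₂O: 0 + 4(426.3) = 1705
Total out = 114.7 + 2180 + 16220 + 1279 + 1705 = 21500 mol.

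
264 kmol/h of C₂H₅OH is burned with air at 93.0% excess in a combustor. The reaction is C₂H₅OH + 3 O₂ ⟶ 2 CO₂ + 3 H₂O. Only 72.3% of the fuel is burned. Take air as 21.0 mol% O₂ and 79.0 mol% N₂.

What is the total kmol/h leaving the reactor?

Stoichiometric O₂ = 3 × 264 = 792 kmol/h; O₂ fed = 792 × 1.930 = 1529 kmol/h.
N₂ fed = 1529 × 79/21 = 5750 kmol/h.
Fuel reacted = 0.723 × 264 → ξ = 190.9 kmol/h.
Outlet (n = n₀ + ν ξ):
  C₂H₅OH: 264 − 1(190.9) = 73.13
  O₂: 1529 − 3(190.9) = 955.9
  N₂: 5750 (inert)
  CO₂: 0 + 2(190.9) = 381.7
  H₂O: 0 + 3(190.9) = 572.6
Total out = 73.13 + 955.9 + 5750 + 381.7 + 572.6 = 7734 kmol/h.

7730 kmol/h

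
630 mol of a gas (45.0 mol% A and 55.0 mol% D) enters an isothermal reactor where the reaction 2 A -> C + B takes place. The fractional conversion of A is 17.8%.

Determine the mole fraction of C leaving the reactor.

A reacted = 0.178 × 283.5 = 50.46 mol; ν_A = −2, so ξ = 50.46/2 = 25.23 mol.
Outlet amounts (n = n₀ + ν ξ):
  A: 283.5 − 2(25.23) = 233
  C: 0 + 1(25.23) = 25.23
  B: 0 + 1(25.23) = 25.23
  D: 346.5 (inert)
Total out = 630 mol; y_C = 25.23 / 630 = 0.04005.

0.0401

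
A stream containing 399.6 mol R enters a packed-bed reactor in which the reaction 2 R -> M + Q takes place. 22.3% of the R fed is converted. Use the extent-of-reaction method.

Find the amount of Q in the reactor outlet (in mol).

R reacted = 0.223 × 399.6 = 89.11 mol; ν_R = −2, so ξ = 89.11/2 = 44.56 mol.
Outlet amounts (n = n₀ + ν ξ):
  R: 399.6 − 2(44.56) = 310.5
  M: 0 + 1(44.56) = 44.56
  Q: 0 + 1(44.56) = 44.56

44.6 mol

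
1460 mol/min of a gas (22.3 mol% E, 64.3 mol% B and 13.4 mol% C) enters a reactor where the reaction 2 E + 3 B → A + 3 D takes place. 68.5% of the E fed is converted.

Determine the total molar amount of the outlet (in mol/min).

1350 mol/min

E reacted = 0.685 × 325.6 = 223 mol/min; ν_E = −2, so ξ = 223/2 = 111.5 mol/min.
Outlet amounts (n = n₀ + ν ξ):
  E: 325.6 − 2(111.5) = 102.6
  B: 938.8 − 3(111.5) = 604.2
  A: 0 + 1(111.5) = 111.5
  D: 0 + 3(111.5) = 334.5
  C: 195.6 (inert)
Total out = 102.6 + 604.2 + 111.5 + 334.5 + 195.6 = 1348 mol/min.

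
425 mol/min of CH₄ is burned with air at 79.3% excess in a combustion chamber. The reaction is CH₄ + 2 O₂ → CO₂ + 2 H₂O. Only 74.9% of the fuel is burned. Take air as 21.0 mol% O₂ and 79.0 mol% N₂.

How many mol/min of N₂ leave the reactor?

5730 mol/min

Stoichiometric O₂ = 2 × 425 = 850 mol/min; O₂ fed = 850 × 1.793 = 1524 mol/min.
N₂ fed = 1524 × 79/21 = 5733 mol/min.
Fuel reacted = 0.749 × 425 → ξ = 318.3 mol/min.
Outlet (n = n₀ + ν ξ):
  CH₄: 425 − 1(318.3) = 106.7
  O₂: 1524 − 2(318.3) = 887.4
  N₂: 5733 (inert)
  CO₂: 0 + 1(318.3) = 318.3
  H₂O: 0 + 2(318.3) = 636.6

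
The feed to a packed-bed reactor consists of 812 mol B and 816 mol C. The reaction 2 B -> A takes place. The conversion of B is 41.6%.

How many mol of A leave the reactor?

B reacted = 0.416 × 812 = 337.8 mol; ν_B = −2, so ξ = 337.8/2 = 168.9 mol.
Outlet amounts (n = n₀ + ν ξ):
  B: 812 − 2(168.9) = 474.2
  A: 0 + 1(168.9) = 168.9
  C: 816 (inert)

169 mol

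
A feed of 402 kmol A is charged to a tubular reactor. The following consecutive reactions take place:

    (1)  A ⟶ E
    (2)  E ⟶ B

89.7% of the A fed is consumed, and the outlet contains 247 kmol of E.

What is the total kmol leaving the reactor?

Conversion of A: A consumed = 1ξ₁ = 0.897 × 402 → ξ₁ = 360.6 kmol.
E balance: n_E = 0 + 1ξ₁ − 1ξ₂ = 247 → ξ₂ = (1·360.6 − 247)/1 = 113.6 kmol.
Outlet amounts (n = n₀ + Σ ν·ξ):
  A: 402 − 1(360.6) = 41.41
  E: 0 + 1(360.6) − 1(113.6) = 247
  B: 0 + 1(113.6) = 113.6
Total out = 41.41 + 247 + 113.6 = 402 kmol.

402 kmol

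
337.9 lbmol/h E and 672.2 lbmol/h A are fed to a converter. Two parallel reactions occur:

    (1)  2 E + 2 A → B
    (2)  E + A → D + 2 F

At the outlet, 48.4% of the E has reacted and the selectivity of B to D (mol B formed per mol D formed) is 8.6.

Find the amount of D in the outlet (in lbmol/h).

8.99 lbmol/h

Conversion of E: E consumed = 0.484 × 337.9 = 163.5 lbmol/h = 2ξ₁ + 1ξ₂.
Selectivity: 1ξ₁ / (1ξ₂) = 8.6 → ξ₁ = 8.6 ξ₂.
Substitute: (2·8.6 + 1) ξ₂ = 163.5 → ξ₂ = 8.986 lbmol/h, ξ₁ = 77.28 lbmol/h.
Outlet amounts (n = n₀ + Σ ν·ξ):
  E: 337.9 − 2(77.28) − 1(8.986) = 174.4
  A: 672.2 − 2(77.28) − 1(8.986) = 508.7
  B: 0 + 1(77.28) = 77.28
  D: 0 + 1(8.986) = 8.986
  F: 0 + 2(8.986) = 17.97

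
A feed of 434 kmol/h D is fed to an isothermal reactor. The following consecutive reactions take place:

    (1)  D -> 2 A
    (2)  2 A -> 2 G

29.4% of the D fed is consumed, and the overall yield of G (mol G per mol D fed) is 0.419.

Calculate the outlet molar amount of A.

Conversion of D: D consumed = 1ξ₁ = 0.294 × 434 → ξ₁ = 127.6 kmol/h.
Yield of G: 2ξ₂ / 434 = 0.419 → ξ₂ = 90.92 kmol/h.
Outlet amounts (n = n₀ + Σ ν·ξ):
  D: 434 − 1(127.6) = 306.4
  A: 0 + 2(127.6) − 2(90.92) = 73.35
  G: 0 + 2(90.92) = 181.8

73.3 kmol/h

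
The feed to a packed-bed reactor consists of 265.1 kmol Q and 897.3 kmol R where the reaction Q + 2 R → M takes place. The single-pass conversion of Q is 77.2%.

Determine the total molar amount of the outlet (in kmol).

Q reacted = 0.772 × 265.1 = 204.7 kmol; ν_Q = −1, so ξ = 204.7/1 = 204.7 kmol.
Outlet amounts (n = n₀ + ν ξ):
  Q: 265.1 − 1(204.7) = 60.44
  R: 897.3 − 2(204.7) = 488
  M: 0 + 1(204.7) = 204.7
Total out = 60.44 + 488 + 204.7 = 753.1 kmol.

753 kmol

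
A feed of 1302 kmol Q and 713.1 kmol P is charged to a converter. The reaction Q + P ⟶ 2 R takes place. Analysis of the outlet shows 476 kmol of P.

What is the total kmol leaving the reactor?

2020 kmol

For P: n = n₀ − 1ξ → 476 = 713.1 − 1ξ, giving ξ = 237.1 kmol.
Outlet amounts (n = n₀ + ν ξ):
  Q: 1302 − 1(237.1) = 1065
  P: 713.1 − 1(237.1) = 476
  R: 0 + 2(237.1) = 474.2
Total out = 1065 + 476 + 474.2 = 2015 kmol.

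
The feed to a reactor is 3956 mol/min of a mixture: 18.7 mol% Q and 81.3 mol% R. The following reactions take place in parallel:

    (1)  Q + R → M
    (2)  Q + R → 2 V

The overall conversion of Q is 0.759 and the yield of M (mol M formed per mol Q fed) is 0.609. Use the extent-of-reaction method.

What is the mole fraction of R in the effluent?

Yield of M: 1ξ₁ / 739.8 = 0.609 → ξ₁ = 450.5 mol/min.
Conversion of Q: 1ξ₁ + 1ξ₂ = 0.759 × 739.8 = 561.5 → ξ₂ = 111 mol/min.
Outlet amounts (n = n₀ + Σ ν·ξ):
  Q: 739.8 − 1(450.5) − 1(111) = 178.3
  R: 3216 − 1(450.5) − 1(111) = 2655
  M: 0 + 1(450.5) = 450.5
  V: 0 + 2(111) = 221.9
Total out = 3505 mol/min; y_R = 2655 / 3505 = 0.7573.

0.757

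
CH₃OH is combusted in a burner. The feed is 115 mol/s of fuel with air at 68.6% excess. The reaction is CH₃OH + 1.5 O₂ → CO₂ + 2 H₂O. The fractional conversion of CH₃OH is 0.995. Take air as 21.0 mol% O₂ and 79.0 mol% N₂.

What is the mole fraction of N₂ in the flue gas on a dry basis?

Stoichiometric O₂ = 1.5 × 115 = 172.5 mol/s; O₂ fed = 172.5 × 1.686 = 290.8 mol/s.
N₂ fed = 290.8 × 79/21 = 1094 mol/s.
Fuel reacted = 0.995 × 115 → ξ = 114.4 mol/s.
Outlet (n = n₀ + ν ξ):
  CH₃OH: 115 − 1(114.4) = 0.575
  O₂: 290.8 − 1.5(114.4) = 119.2
  N₂: 1094 (inert)
  CO₂: 0 + 1(114.4) = 114.4
  H₂O: 0 + 2(114.4) = 228.8
Dry total = 1328 mol/s; y_N₂ (dry) = 1094 / 1328 = 0.8237.

0.824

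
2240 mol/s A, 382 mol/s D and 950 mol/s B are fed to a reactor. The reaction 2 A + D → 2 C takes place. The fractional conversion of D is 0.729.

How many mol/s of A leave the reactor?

1680 mol/s

D reacted = 0.729 × 382 = 278.5 mol/s; ν_D = −1, so ξ = 278.5/1 = 278.5 mol/s.
Outlet amounts (n = n₀ + ν ξ):
  A: 2240 − 2(278.5) = 1683
  D: 382 − 1(278.5) = 103.5
  C: 0 + 2(278.5) = 557
  B: 950 (inert)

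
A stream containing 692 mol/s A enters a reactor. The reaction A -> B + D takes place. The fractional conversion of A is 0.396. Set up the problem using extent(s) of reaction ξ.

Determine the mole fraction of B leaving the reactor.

A reacted = 0.396 × 692 = 274 mol/s; ν_A = −1, so ξ = 274/1 = 274 mol/s.
Outlet amounts (n = n₀ + ν ξ):
  A: 692 − 1(274) = 418
  B: 0 + 1(274) = 274
  D: 0 + 1(274) = 274
Total out = 966 mol/s; y_B = 274 / 966 = 0.2837.

0.284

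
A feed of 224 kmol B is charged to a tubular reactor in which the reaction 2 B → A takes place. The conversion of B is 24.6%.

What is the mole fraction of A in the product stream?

B reacted = 0.246 × 224 = 55.1 kmol; ν_B = −2, so ξ = 55.1/2 = 27.55 kmol.
Outlet amounts (n = n₀ + ν ξ):
  B: 224 − 2(27.55) = 168.9
  A: 0 + 1(27.55) = 27.55
Total out = 196.4 kmol; y_A = 27.55 / 196.4 = 0.1403.

0.14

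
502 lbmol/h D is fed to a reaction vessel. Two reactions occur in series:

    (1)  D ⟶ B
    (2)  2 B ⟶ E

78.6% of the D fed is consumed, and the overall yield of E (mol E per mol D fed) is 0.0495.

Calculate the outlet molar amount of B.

Conversion of D: D consumed = 1ξ₁ = 0.786 × 502 → ξ₁ = 394.6 lbmol/h.
Yield of E: 1ξ₂ / 502 = 0.0495 → ξ₂ = 24.85 lbmol/h.
Outlet amounts (n = n₀ + Σ ν·ξ):
  D: 502 − 1(394.6) = 107.4
  B: 0 + 1(394.6) − 2(24.85) = 344.9
  E: 0 + 1(24.85) = 24.85

345 lbmol/h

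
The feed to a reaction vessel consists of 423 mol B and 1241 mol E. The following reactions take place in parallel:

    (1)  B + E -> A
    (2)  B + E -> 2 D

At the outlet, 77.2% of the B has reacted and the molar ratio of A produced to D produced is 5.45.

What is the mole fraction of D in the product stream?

0.0402

Conversion of B: B consumed = 0.772 × 423 = 326.6 mol = 1ξ₁ + 1ξ₂.
Selectivity: 1ξ₁ / (2ξ₂) = 5.45 → ξ₁ = 10.9 ξ₂.
Substitute: (1·10.9 + 1) ξ₂ = 326.6 → ξ₂ = 27.44 mol, ξ₁ = 299.1 mol.
Outlet amounts (n = n₀ + Σ ν·ξ):
  B: 423 − 1(299.1) − 1(27.44) = 96.44
  E: 1241 − 1(299.1) − 1(27.44) = 914.4
  A: 0 + 1(299.1) = 299.1
  D: 0 + 2(27.44) = 54.88
Total out = 1365 mol; y_D = 54.88 / 1365 = 0.04021.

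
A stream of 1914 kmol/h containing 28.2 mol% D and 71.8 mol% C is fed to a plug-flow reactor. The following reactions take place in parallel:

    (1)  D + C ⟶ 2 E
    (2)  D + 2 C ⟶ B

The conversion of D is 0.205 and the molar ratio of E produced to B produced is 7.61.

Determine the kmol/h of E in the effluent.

Conversion of D: D consumed = 0.205 × 539.7 = 110.6 kmol/h = 1ξ₁ + 1ξ₂.
Selectivity: 2ξ₁ / (1ξ₂) = 7.61 → ξ₁ = 3.805 ξ₂.
Substitute: (1·3.805 + 1) ξ₂ = 110.6 → ξ₂ = 23.03 kmol/h, ξ₁ = 87.62 kmol/h.
Outlet amounts (n = n₀ + Σ ν·ξ):
  D: 539.7 − 1(87.62) − 1(23.03) = 429.1
  C: 1374 − 1(87.62) − 2(23.03) = 1241
  E: 0 + 2(87.62) = 175.2
  B: 0 + 1(23.03) = 23.03

175 kmol/h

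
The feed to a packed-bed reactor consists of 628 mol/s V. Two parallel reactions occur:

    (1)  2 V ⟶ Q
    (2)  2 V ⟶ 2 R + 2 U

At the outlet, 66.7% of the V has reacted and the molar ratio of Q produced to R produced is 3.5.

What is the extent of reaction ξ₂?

ξ₂ = 26.2 mol/s

Conversion of V: V consumed = 0.667 × 628 = 418.9 mol/s = 2ξ₁ + 2ξ₂.
Selectivity: 1ξ₁ / (2ξ₂) = 3.5 → ξ₁ = 7 ξ₂.
Substitute: (2·7 + 2) ξ₂ = 418.9 → ξ₂ = 26.18 mol/s, ξ₁ = 183.3 mol/s.
Outlet amounts (n = n₀ + Σ ν·ξ):
  V: 628 − 2(183.3) − 2(26.18) = 209.1
  Q: 0 + 1(183.3) = 183.3
  R: 0 + 2(26.18) = 52.36
  U: 0 + 2(26.18) = 52.36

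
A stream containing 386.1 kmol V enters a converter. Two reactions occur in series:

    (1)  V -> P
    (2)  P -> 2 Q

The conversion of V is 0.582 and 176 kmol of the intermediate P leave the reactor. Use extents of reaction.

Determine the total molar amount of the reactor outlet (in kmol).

Conversion of V: V consumed = 1ξ₁ = 0.582 × 386.1 → ξ₁ = 224.7 kmol.
P balance: n_P = 0 + 1ξ₁ − 1ξ₂ = 176 → ξ₂ = (1·224.7 − 176)/1 = 48.71 kmol.
Outlet amounts (n = n₀ + Σ ν·ξ):
  V: 386.1 − 1(224.7) = 161.4
  P: 0 + 1(224.7) − 1(48.71) = 176
  Q: 0 + 2(48.71) = 97.42
Total out = 161.4 + 176 + 97.42 = 434.8 kmol.

435 kmol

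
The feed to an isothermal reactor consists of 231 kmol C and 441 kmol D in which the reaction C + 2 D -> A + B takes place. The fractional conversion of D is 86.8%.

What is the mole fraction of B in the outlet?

0.398

D reacted = 0.868 × 441 = 382.8 kmol; ν_D = −2, so ξ = 382.8/2 = 191.4 kmol.
Outlet amounts (n = n₀ + ν ξ):
  C: 231 − 1(191.4) = 39.61
  D: 441 − 2(191.4) = 58.21
  A: 0 + 1(191.4) = 191.4
  B: 0 + 1(191.4) = 191.4
Total out = 480.6 kmol; y_B = 191.4 / 480.6 = 0.3982.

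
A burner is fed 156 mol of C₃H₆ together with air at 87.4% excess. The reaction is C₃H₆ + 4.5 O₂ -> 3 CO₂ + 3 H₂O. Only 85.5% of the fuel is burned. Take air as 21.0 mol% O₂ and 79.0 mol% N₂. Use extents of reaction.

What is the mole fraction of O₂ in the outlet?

Stoichiometric O₂ = 4.5 × 156 = 702 mol; O₂ fed = 702 × 1.874 = 1316 mol.
N₂ fed = 1316 × 79/21 = 4949 mol.
Fuel reacted = 0.855 × 156 → ξ = 133.4 mol.
Outlet (n = n₀ + ν ξ):
  C₃H₆: 156 − 1(133.4) = 22.62
  O₂: 1316 − 4.5(133.4) = 715.3
  N₂: 4949 (inert)
  CO₂: 0 + 3(133.4) = 400.1
  H₂O: 0 + 3(133.4) = 400.1
Total out = 6487 mol; y_O₂ = 715.3 / 6487 = 0.1103.

0.11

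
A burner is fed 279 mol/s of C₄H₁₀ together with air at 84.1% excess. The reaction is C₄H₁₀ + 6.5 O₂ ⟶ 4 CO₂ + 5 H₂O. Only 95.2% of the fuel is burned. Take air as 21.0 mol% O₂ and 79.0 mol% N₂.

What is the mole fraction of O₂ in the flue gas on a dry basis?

0.106

Stoichiometric O₂ = 6.5 × 279 = 1814 mol/s; O₂ fed = 1814 × 1.841 = 3339 mol/s.
N₂ fed = 3339 × 79/21 = 12560 mol/s.
Fuel reacted = 0.952 × 279 → ξ = 265.6 mol/s.
Outlet (n = n₀ + ν ξ):
  C₄H₁₀: 279 − 1(265.6) = 13.39
  O₂: 3339 − 6.5(265.6) = 1612
  N₂: 12560 (inert)
  CO₂: 0 + 4(265.6) = 1062
  H₂O: 0 + 5(265.6) = 1328
Dry total = 15250 mol/s; y_O₂ (dry) = 1612 / 15250 = 0.1057.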